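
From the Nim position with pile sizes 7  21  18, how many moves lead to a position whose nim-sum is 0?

0

Compute the nim-sum pairwise:
7 ^ 21 = 18
18 ^ 18 = 0
The nim-sum is already 0, so every move leaves a nonzero nim-sum — there are no winning moves.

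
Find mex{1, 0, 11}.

2

The values 0, 1 are all present; 2 is the first non-negative integer missing from the set.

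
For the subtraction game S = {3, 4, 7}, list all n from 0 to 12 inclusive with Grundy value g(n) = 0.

0, 1, 2, 10, 11, 12

Grundy values for subtraction set {3, 4, 7}:
g(0) = mex{} = 0
g(1) = mex{} = 0
g(2) = mex{} = 0
g(3) = mex{0} = 1
g(4) = mex{0} = 1
g(5) = mex{0} = 1
g(6) = mex{0,1} = 2
g(7) = mex{0,1} = 2
g(8) = mex{0,1} = 2
g(9) = mex{0,1,2} = 3
g(10) = mex{1,2} = 0
g(11) = mex{1,2} = 0
g(12) = mex{1,2,3} = 0
The P-positions (g = 0) in 0..12 are 0, 1, 2, 10, 11, 12.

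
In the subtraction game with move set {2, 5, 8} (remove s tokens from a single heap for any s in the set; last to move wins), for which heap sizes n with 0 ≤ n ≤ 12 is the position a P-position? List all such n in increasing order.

0, 1, 4, 7, 10, 11

Compute g(0), g(1), … for moves {2, 5, 8}:
k:     0  1  2  3  4  5  6  7  8  9 10 11 12
g(k):  0  0  1  1  0  2  1  0  2  1  0  0  1
The P-positions (g = 0) in 0..12 are 0, 1, 4, 7, 10, 11.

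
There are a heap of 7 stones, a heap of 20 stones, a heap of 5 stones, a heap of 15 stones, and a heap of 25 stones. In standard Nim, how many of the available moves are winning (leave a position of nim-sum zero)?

0

Write each in binary and XOR column by column:
  00111  (7)
  10100  (20)
  00101  (5)
  01111  (15)
  11001  (25)
  -----
  00000  (0)
The nim-sum is already 0, so every move leaves a nonzero nim-sum — there are no winning moves.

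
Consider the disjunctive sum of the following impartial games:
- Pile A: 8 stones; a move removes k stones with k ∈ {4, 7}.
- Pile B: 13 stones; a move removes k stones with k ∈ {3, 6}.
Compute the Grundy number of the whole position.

Grundy values for pile A (subtraction set {4, 7}):
g(0) = mex{} = 0
g(1) = mex{} = 0
g(2) = mex{} = 0
g(3) = mex{} = 0
g(4) = mex{0} = 1
g(5) = mex{0} = 1
g(6) = mex{0} = 1
g(7) = mex{0} = 1
g(8) = mex{0,1} = 2
So g(8) = 2.
Grundy values for pile B (subtraction set {3, 6}):
g(0) = mex{} = 0
g(1) = mex{} = 0
g(2) = mex{} = 0
g(3) = mex{0} = 1
g(4) = mex{0} = 1
g(5) = mex{0} = 1
g(6) = mex{0,1} = 2
g(7) = mex{0,1} = 2
g(8) = mex{0,1} = 2
g(9) = mex{1,2} = 0
g(10) = mex{1,2} = 0
g(11) = mex{1,2} = 0
g(12) = mex{0,2} = 1
g(13) = mex{0,2} = 1
So g(13) = 1.
The value of a disjunctive sum is the nim-sum of the parts.
Combined value = 2 XOR 1 = 3.

3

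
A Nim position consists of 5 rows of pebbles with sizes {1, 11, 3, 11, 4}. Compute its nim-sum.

Compute the nim-sum pairwise:
1 ⊕ 11 = 10
10 ⊕ 3 = 9
9 ⊕ 11 = 2
2 ⊕ 4 = 6

6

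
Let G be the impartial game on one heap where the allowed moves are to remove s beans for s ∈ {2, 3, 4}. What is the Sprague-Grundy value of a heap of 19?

0

Compute g(0), g(1), … for moves {2, 3, 4}:
k:     0  1  2  3  4  5  6  7  8  9 10 11 12 13 14 15 16 17 18 19
g(k):  0  0  1  1  2  2  0  0  1  1  2  2  0  0  1  1  2  2  0  0
So g(19) = 0.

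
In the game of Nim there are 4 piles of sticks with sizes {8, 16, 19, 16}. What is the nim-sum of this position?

27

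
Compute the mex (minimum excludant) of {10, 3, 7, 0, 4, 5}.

1

0 is in the set but 1 is not, so the mex is 1.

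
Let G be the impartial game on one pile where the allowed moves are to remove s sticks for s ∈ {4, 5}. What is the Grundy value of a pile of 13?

Build the Grundy sequence with g(k) = mex{g(k−s) : s ∈ {4, 5}, s ≤ k}:
k:     0  1  2  3  4  5  6  7  8  9 10 11 12 13
g(k):  0  0  0  0  1  1  1  1  2  0  0  0  0  1
So g(13) = 1.

1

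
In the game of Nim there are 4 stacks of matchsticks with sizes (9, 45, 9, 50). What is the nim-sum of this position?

Compute the nim-sum pairwise:
9 ^ 45 = 36
36 ^ 9 = 45
45 ^ 50 = 31

31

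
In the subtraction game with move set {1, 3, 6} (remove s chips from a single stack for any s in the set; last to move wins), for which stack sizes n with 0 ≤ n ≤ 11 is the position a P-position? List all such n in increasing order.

Compute g(0), g(1), … for moves {1, 3, 6}:
k:     0  1  2  3  4  5  6  7  8  9 10 11
g(k):  0  1  0  1  0  1  2  3  2  0  1  0
The P-positions (g = 0) in 0..11 are 0, 2, 4, 9, 11.

0, 2, 4, 9, 11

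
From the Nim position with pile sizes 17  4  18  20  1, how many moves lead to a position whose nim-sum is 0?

Compute the nim-sum pairwise:
17 XOR 4 = 21
21 XOR 18 = 7
7 XOR 20 = 19
19 XOR 1 = 18
The overall nim-sum is X = 18. A pile of size p has a winning move iff p XOR X < p (reduce it to p XOR X).
  17: 17 XOR 18 = 3 < 17 — winning move (to 3).
  4: 4 XOR 18 = 22 ≥ 4 — no move.
  18: 18 XOR 18 = 0 < 18 — winning move (to 0).
  20: 20 XOR 18 = 6 < 20 — winning move (to 6).
  1: 1 XOR 18 = 19 ≥ 1 — no move.
That gives 3 winning moves.

3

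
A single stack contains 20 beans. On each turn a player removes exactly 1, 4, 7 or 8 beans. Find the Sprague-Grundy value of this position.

2

Grundy values for subtraction set {1, 4, 7, 8}:
k:     0  1  2  3  4  5  6  7  8  9 10 11 12 13 14 15 16 17 18 19 20
g(k):  0  1  0  1  2  0  1  2  3  2  3  0  1  3  0  1  0  1  2  3  2
So g(20) = 2.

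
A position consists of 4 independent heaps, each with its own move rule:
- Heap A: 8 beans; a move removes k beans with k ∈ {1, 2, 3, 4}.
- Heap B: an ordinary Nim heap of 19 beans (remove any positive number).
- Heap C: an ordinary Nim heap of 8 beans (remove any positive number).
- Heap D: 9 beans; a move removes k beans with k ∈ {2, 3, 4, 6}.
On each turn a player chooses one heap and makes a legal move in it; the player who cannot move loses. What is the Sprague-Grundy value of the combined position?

Build the Grundy sequence for heap A with g(k) = mex{g(k−s) : s ∈ {1, 2, 3, 4}, s ≤ k}:
g(0) = mex{} = 0
g(1) = mex{0} = 1
g(2) = mex{0,1} = 2
g(3) = mex{0,1,2} = 3
g(4) = mex{0,1,2,3} = 4
g(5) = mex{1,2,3,4} = 0
g(6) = mex{0,2,3,4} = 1
g(7) = mex{0,1,3,4} = 2
g(8) = mex{0,1,2,4} = 3
So g(8) = 3.
Heap B is a plain Nim heap of size 19, so its Grundy value is 19.
Heap C is a plain Nim heap of size 8, so its Grundy value is 8.
For heap D, compute g(0), g(1), … with moves {2, 3, 4, 6}:
k:     0  1  2  3  4  5  6  7  8  9
g(k):  0  0  1  1  2  2  3  3  0  0
So g(9) = 0.
By the Sprague-Grundy theorem, the Grundy value of a sum of independent games is the XOR of the component values.
Combined value = 3 XOR 19 XOR 8 XOR 0 = 24.

24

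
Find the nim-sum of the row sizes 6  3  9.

Compute the nim-sum pairwise:
6 ^ 3 = 5
5 ^ 9 = 12

12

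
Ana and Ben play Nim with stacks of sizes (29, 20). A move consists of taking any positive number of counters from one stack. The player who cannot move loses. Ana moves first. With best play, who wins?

Ana wins

Compute the nim-sum pairwise:
29 ⊕ 20 = 9
The nim-sum is 9 ≠ 0, so this is an N-position: the player to move can win; Ana has a winning move.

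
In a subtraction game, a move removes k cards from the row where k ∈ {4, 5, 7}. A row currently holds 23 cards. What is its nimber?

Grundy values for subtraction set {4, 5, 7}:
k:     0  1  2  3  4  5  6  7  8  9 10 11 12 13 14 15 16 17 18 19 20 21 22 23
g(k):  0  0  0  0  1  1  1  1  2  2  2  0  0  0  0  1  1  1  1  2  2  2  0  0
So g(23) = 0.

0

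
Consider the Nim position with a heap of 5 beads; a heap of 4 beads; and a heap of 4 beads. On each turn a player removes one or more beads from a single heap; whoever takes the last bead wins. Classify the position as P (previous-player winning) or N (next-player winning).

N-position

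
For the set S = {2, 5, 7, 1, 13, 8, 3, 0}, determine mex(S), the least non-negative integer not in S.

The values 0, 1, 2, 3 are all present; 4 is the first non-negative integer missing from the set.

4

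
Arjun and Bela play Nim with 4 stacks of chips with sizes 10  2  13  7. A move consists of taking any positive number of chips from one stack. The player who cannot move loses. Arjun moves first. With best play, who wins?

Arjun wins

Nim-sum: 10 ⊕ 2 ⊕ 13 ⊕ 7 = 2.
The nim-sum is 2 ≠ 0, so this is an N-position: the player to move can win; Arjun has a winning move.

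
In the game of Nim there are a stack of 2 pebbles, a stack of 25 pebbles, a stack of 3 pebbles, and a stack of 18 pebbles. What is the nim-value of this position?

Nim-sum: 2 XOR 25 XOR 3 XOR 18 = 10.

10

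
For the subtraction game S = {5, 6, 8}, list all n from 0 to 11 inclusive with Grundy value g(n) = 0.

0, 1, 2, 3, 4

Grundy values for subtraction set {5, 6, 8}:
g(0) = mex{} = 0
g(1) = mex{} = 0
g(2) = mex{} = 0
g(3) = mex{} = 0
g(4) = mex{} = 0
g(5) = mex{0} = 1
g(6) = mex{0} = 1
g(7) = mex{0} = 1
g(8) = mex{0} = 1
g(9) = mex{0} = 1
g(10) = mex{0,1} = 2
g(11) = mex{0,1} = 2
The P-positions (g = 0) in 0..11 are 0, 1, 2, 3, 4.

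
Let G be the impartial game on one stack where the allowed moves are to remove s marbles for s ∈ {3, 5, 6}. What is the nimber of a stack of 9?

0

Build the Grundy sequence with g(k) = mex{g(k−s) : s ∈ {3, 5, 6}, s ≤ k}:
k:     0  1  2  3  4  5  6  7  8  9
g(k):  0  0  0  1  1  1  2  2  2  0
So g(9) = 0.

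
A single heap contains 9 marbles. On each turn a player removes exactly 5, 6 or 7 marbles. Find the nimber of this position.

1

Grundy values for subtraction set {5, 6, 7}:
g(0) = mex{} = 0
g(1) = mex{} = 0
g(2) = mex{} = 0
g(3) = mex{} = 0
g(4) = mex{} = 0
g(5) = mex{0} = 1
g(6) = mex{0} = 1
g(7) = mex{0} = 1
g(8) = mex{0} = 1
g(9) = mex{0} = 1
So g(9) = 1.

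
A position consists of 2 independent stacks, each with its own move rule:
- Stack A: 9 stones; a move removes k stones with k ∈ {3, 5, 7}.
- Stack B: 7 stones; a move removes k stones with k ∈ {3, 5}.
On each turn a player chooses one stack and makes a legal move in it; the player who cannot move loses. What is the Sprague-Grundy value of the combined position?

1

For stack A, compute g(0), g(1), … with moves {3, 5, 7}:
g(0) = mex{} = 0
g(1) = mex{} = 0
g(2) = mex{} = 0
g(3) = mex{0} = 1
g(4) = mex{0} = 1
g(5) = mex{0} = 1
g(6) = mex{0,1} = 2
g(7) = mex{0,1} = 2
g(8) = mex{0,1} = 2
g(9) = mex{0,1,2} = 3
So g(9) = 3.
For stack B, compute g(0), g(1), … with moves {3, 5}:
k:     0  1  2  3  4  5  6  7
g(k):  0  0  0  1  1  1  2  2
So g(7) = 2.
The value of a disjunctive sum is the nim-sum of the parts.
Combined value = 3 ⊕ 2 = 1.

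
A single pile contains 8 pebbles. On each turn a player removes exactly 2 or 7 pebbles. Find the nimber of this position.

2

Grundy values for subtraction set {2, 7}:
g(0) = mex{} = 0
g(1) = mex{} = 0
g(2) = mex{0} = 1
g(3) = mex{0} = 1
g(4) = mex{1} = 0
g(5) = mex{1} = 0
g(6) = mex{0} = 1
g(7) = mex{0} = 1
g(8) = mex{0,1} = 2
So g(8) = 2.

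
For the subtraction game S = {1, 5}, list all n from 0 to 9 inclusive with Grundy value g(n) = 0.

0, 2, 4, 6, 8

Build the Grundy sequence with g(k) = mex{g(k−s) : s ∈ {1, 5}, s ≤ k}:
g(0) = mex{} = 0
g(1) = mex{0} = 1
g(2) = mex{1} = 0
g(3) = mex{0} = 1
g(4) = mex{1} = 0
g(5) = mex{0} = 1
g(6) = mex{1} = 0
g(7) = mex{0} = 1
g(8) = mex{1} = 0
g(9) = mex{0} = 1
The P-positions (g = 0) in 0..9 are 0, 2, 4, 6, 8.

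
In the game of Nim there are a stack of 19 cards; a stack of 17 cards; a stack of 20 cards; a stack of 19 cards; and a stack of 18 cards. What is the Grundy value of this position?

23

Nim-sum: 19 ⊕ 17 ⊕ 20 ⊕ 19 ⊕ 18 = 23.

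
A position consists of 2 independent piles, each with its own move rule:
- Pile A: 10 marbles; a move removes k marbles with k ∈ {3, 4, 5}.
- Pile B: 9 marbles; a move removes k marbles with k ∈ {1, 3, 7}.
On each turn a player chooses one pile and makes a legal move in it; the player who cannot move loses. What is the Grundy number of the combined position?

For pile A, compute g(0), g(1), … with moves {3, 4, 5}:
g(0) = mex{} = 0
g(1) = mex{} = 0
g(2) = mex{} = 0
g(3) = mex{0} = 1
g(4) = mex{0} = 1
g(5) = mex{0} = 1
g(6) = mex{0,1} = 2
g(7) = mex{0,1} = 2
g(8) = mex{1} = 0
g(9) = mex{1,2} = 0
g(10) = mex{1,2} = 0
So g(10) = 0.
For pile B, compute g(0), g(1), … with moves {1, 3, 7}:
k:     0  1  2  3  4  5  6  7  8  9
g(k):  0  1  0  1  0  1  0  1  0  1
So g(9) = 1.
The value of a disjunctive sum is the nim-sum of the parts.
Combined value = 0 XOR 1 = 1.

1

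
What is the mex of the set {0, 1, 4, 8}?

2

The values 0, 1 are all present; 2 is the first non-negative integer missing from the set.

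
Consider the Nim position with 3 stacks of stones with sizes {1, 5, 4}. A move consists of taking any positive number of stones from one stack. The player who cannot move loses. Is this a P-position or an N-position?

In binary:
  001  (1)
  101  (5)
  100  (4)
  ---
  000  (0)
The nim-sum is 0, so this is a P-position: the player to move is in a losing position under optimal play.

P-position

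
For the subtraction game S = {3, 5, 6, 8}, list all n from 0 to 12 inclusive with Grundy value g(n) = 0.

0, 1, 2, 11, 12

Build the Grundy sequence with g(k) = mex{g(k−s) : s ∈ {3, 5, 6, 8}, s ≤ k}:
g(0) = mex{} = 0
g(1) = mex{} = 0
g(2) = mex{} = 0
g(3) = mex{0} = 1
g(4) = mex{0} = 1
g(5) = mex{0} = 1
g(6) = mex{0,1} = 2
g(7) = mex{0,1} = 2
g(8) = mex{0,1} = 2
g(9) = mex{0,1,2} = 3
g(10) = mex{0,1,2} = 3
g(11) = mex{1,2} = 0
g(12) = mex{1,2,3} = 0
The P-positions (g = 0) in 0..12 are 0, 1, 2, 11, 12.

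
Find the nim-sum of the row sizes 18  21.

Nim-sum: 18 ^ 21 = 7.

7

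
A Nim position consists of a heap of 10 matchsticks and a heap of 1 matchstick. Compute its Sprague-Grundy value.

Write each in binary and XOR column by column:
  1010  (10)
  0001  (1)
  ----
  1011  (11)

11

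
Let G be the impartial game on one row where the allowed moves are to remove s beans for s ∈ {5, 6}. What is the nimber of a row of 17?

1

Grundy values for subtraction set {5, 6}:
k:     0  1  2  3  4  5  6  7  8  9 10 11 12 13 14 15 16 17
g(k):  0  0  0  0  0  1  1  1  1  1  2  0  0  0  0  0  1  1
So g(17) = 1.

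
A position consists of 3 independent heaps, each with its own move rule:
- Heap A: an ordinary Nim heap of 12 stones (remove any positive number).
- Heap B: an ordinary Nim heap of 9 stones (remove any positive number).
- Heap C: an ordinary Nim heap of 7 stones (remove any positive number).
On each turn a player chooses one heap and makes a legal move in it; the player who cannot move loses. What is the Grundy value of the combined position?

Heap A is a plain Nim heap of size 12, so its Grundy value is 12.
Heap B is a plain Nim heap of size 9, so its Grundy value is 9.
Heap C is a plain Nim heap of size 7, so its Grundy value is 7.
By the Sprague-Grundy theorem, the Grundy value of a sum of independent games is the XOR of the component values.
Combined value = 12 ⊕ 9 ⊕ 7 = 2.

2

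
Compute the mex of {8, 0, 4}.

1

0 is in the set but 1 is not, so the mex is 1.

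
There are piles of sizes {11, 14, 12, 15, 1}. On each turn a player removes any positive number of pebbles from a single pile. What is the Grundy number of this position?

Bitwise XOR of the heap sizes:
  1011  (11)
  1110  (14)
  1100  (12)
  1111  (15)
  0001  (1)
  ----
  0111  (7)

7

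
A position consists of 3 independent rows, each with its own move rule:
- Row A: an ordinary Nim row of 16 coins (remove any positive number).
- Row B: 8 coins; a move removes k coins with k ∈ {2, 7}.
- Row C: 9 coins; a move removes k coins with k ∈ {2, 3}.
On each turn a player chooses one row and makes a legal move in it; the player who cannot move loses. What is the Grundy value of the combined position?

16

Row A is a plain Nim row of size 16, so its Grundy value is 16.
Grundy values for row B (subtraction set {2, 7}):
k:     0  1  2  3  4  5  6  7  8
g(k):  0  0  1  1  0  0  1  1  2
So g(8) = 2.
Build the Grundy sequence for row C with g(k) = mex{g(k−s) : s ∈ {2, 3}, s ≤ k}:
k:     0  1  2  3  4  5  6  7  8  9
g(k):  0  0  1  1  2  0  0  1  1  2
So g(9) = 2.
The value of a disjunctive sum is the nim-sum of the parts.
Combined value = 16 ⊕ 2 ⊕ 2 = 16.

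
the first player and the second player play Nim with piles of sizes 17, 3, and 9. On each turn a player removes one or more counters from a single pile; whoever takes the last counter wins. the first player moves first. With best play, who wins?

the first player wins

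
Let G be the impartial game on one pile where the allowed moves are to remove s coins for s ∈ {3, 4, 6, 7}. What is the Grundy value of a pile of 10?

0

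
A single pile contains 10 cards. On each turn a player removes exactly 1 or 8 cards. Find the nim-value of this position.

Compute g(0), g(1), … for moves {1, 8}:
g(0) = mex{} = 0
g(1) = mex{0} = 1
g(2) = mex{1} = 0
g(3) = mex{0} = 1
g(4) = mex{1} = 0
g(5) = mex{0} = 1
g(6) = mex{1} = 0
g(7) = mex{0} = 1
g(8) = mex{0,1} = 2
g(9) = mex{1,2} = 0
g(10) = mex{0} = 1
So g(10) = 1.

1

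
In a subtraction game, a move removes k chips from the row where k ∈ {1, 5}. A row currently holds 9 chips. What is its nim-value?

1

Compute g(0), g(1), … for moves {1, 5}:
g(0) = mex{} = 0
g(1) = mex{0} = 1
g(2) = mex{1} = 0
g(3) = mex{0} = 1
g(4) = mex{1} = 0
g(5) = mex{0} = 1
g(6) = mex{1} = 0
g(7) = mex{0} = 1
g(8) = mex{1} = 0
g(9) = mex{0} = 1
So g(9) = 1.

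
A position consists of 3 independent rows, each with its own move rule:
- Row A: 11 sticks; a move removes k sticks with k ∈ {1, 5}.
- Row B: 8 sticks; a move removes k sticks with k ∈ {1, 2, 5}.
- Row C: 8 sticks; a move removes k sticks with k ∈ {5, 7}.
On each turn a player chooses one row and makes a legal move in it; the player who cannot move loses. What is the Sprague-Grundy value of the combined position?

Grundy values for row A (subtraction set {1, 5}):
k:     0  1  2  3  4  5  6  7  8  9 10 11
g(k):  0  1  0  1  0  1  0  1  0  1  0  1
So g(11) = 1.
Build the Grundy sequence for row B with g(k) = mex{g(k−s) : s ∈ {1, 2, 5}, s ≤ k}:
g(0) = mex{} = 0
g(1) = mex{0} = 1
g(2) = mex{0,1} = 2
g(3) = mex{1,2} = 0
g(4) = mex{0,2} = 1
g(5) = mex{0,1} = 2
g(6) = mex{1,2} = 0
g(7) = mex{0,2} = 1
g(8) = mex{0,1} = 2
So g(8) = 2.
For row C, compute g(0), g(1), … with moves {5, 7}:
k:     0  1  2  3  4  5  6  7  8
g(k):  0  0  0  0  0  1  1  1  1
So g(8) = 1.
By the Sprague-Grundy theorem, the Grundy value of a sum of independent games is the XOR of the component values.
Combined value = 1 XOR 2 XOR 1 = 2.

2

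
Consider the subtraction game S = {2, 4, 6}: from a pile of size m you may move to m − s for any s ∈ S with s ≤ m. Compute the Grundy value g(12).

2

Compute g(0), g(1), … for moves {2, 4, 6}:
k:     0  1  2  3  4  5  6  7  8  9 10 11 12
g(k):  0  0  1  1  2  2  3  3  0  0  1  1  2
So g(12) = 2.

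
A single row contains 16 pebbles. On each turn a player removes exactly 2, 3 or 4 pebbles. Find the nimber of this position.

2

Compute g(0), g(1), … for moves {2, 3, 4}:
k:     0  1  2  3  4  5  6  7  8  9 10 11 12 13 14 15 16
g(k):  0  0  1  1  2  2  0  0  1  1  2  2  0  0  1  1  2
So g(16) = 2.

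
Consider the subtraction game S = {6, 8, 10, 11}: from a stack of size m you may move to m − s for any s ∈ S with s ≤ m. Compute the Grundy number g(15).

Build the Grundy sequence with g(k) = mex{g(k−s) : s ∈ {6, 8, 10, 11}, s ≤ k}:
k:     0  1  2  3  4  5  6  7  8  9 10 11 12 13 14 15
g(k):  0  0  0  0  0  0  1  1  1  1  1  1  2  2  2  2
So g(15) = 2.

2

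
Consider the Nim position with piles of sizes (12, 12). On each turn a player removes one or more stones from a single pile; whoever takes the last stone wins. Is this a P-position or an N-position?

Compute the nim-sum pairwise:
12 ⊕ 12 = 0
The nim-sum is 0, so this is a P-position: the player to move is in a losing position under optimal play.

P-position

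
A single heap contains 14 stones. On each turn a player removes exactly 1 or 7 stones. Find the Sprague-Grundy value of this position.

Compute g(0), g(1), … for moves {1, 7}:
g(0) = mex{} = 0
g(1) = mex{0} = 1
g(2) = mex{1} = 0
g(3) = mex{0} = 1
g(4) = mex{1} = 0
g(5) = mex{0} = 1
g(6) = mex{1} = 0
g(7) = mex{0} = 1
g(8) = mex{1} = 0
g(9) = mex{0} = 1
g(10) = mex{1} = 0
g(11) = mex{0} = 1
g(12) = mex{1} = 0
g(13) = mex{0} = 1
g(14) = mex{1} = 0
So g(14) = 0.

0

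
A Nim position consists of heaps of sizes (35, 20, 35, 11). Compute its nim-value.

31

In binary:
  100011  (35)
  010100  (20)
  100011  (35)
  001011  (11)
  ------
  011111  (31)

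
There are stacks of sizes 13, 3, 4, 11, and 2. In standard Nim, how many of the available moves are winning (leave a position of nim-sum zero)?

3

Compute the nim-sum pairwise:
13 ^ 3 = 14
14 ^ 4 = 10
10 ^ 11 = 1
1 ^ 2 = 3
The overall nim-sum is X = 3. A stack of size p has a winning move iff p XOR X < p (reduce it to p XOR X).
  13: 13 XOR 3 = 14 ≥ 13 — no move.
  3: 3 XOR 3 = 0 < 3 — winning move (to 0).
  4: 4 XOR 3 = 7 ≥ 4 — no move.
  11: 11 XOR 3 = 8 < 11 — winning move (to 8).
  2: 2 XOR 3 = 1 < 2 — winning move (to 1).
That gives 3 winning moves.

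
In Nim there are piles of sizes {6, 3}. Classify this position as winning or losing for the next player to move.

Winning position

In binary:
  110  (6)
  011  (3)
  ---
  101  (5)
The nim-sum is 5 ≠ 0, so this is an N-position: the player to move can win.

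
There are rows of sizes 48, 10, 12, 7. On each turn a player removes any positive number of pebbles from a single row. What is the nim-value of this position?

Nim-sum: 48 ^ 10 ^ 12 ^ 7 = 49.

49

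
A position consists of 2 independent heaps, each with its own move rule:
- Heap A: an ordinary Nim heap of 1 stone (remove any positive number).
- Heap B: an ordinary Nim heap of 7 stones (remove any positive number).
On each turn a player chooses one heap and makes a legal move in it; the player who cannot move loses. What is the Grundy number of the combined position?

6

Heap A is a plain Nim heap of size 1, so its Grundy value is 1.
Heap B is a plain Nim heap of size 7, so its Grundy value is 7.
The value of a disjunctive sum is the nim-sum of the parts.
Combined value = 1 ⊕ 7 = 6.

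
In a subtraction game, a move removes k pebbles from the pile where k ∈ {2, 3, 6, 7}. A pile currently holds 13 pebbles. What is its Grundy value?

2

Grundy values for subtraction set {2, 3, 6, 7}:
k:     0  1  2  3  4  5  6  7  8  9 10 11 12 13
g(k):  0  0  1  1  2  0  3  1  2  0  0  1  1  2
So g(13) = 2.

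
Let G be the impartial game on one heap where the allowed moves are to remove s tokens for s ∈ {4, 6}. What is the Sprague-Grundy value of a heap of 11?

Compute g(0), g(1), … for moves {4, 6}:
k:     0  1  2  3  4  5  6  7  8  9 10 11
g(k):  0  0  0  0  1  1  1  1  2  2  0  0
So g(11) = 0.

0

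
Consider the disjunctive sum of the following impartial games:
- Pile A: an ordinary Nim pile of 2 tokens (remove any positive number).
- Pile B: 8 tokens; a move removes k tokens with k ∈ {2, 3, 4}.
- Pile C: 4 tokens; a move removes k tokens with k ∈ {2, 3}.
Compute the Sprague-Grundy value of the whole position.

1

Pile A is a plain Nim pile of size 2, so its Grundy value is 2.
Build the Grundy sequence for pile B with g(k) = mex{g(k−s) : s ∈ {2, 3, 4}, s ≤ k}:
k:     0  1  2  3  4  5  6  7  8
g(k):  0  0  1  1  2  2  0  0  1
So g(8) = 1.
Build the Grundy sequence for pile C with g(k) = mex{g(k−s) : s ∈ {2, 3}, s ≤ k}:
k:     0  1  2  3  4
g(k):  0  0  1  1  2
So g(4) = 2.
The value of a disjunctive sum is the nim-sum of the parts.
Combined value = 2 ⊕ 1 ⊕ 2 = 1.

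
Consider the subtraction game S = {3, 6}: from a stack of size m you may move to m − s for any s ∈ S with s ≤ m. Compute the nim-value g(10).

Build the Grundy sequence with g(k) = mex{g(k−s) : s ∈ {3, 6}, s ≤ k}:
k:     0  1  2  3  4  5  6  7  8  9 10
g(k):  0  0  0  1  1  1  2  2  2  0  0
So g(10) = 0.

0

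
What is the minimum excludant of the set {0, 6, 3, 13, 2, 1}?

The values 0, 1, 2, 3 are all present; 4 is the first non-negative integer missing from the set.

4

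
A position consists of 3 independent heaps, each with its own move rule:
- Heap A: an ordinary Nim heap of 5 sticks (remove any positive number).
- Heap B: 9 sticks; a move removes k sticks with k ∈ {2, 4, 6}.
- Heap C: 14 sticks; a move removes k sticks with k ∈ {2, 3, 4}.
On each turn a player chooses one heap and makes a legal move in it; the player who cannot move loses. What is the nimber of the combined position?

Heap A is a plain Nim heap of size 5, so its Grundy value is 5.
For heap B, compute g(0), g(1), … with moves {2, 4, 6}:
k:     0  1  2  3  4  5  6  7  8  9
g(k):  0  0  1  1  2  2  3  3  0  0
So g(9) = 0.
Grundy values for heap C (subtraction set {2, 3, 4}):
g(0) = mex{} = 0
g(1) = mex{} = 0
g(2) = mex{0} = 1
g(3) = mex{0} = 1
g(4) = mex{0,1} = 2
g(5) = mex{0,1} = 2
g(6) = mex{1,2} = 0
g(7) = mex{1,2} = 0
g(8) = mex{0,2} = 1
g(9) = mex{0,2} = 1
g(10) = mex{0,1} = 2
g(11) = mex{0,1} = 2
g(12) = mex{1,2} = 0
g(13) = mex{1,2} = 0
g(14) = mex{0,2} = 1
So g(14) = 1.
The value of a disjunctive sum is the nim-sum of the parts.
Combined value = 5 XOR 0 XOR 1 = 4.

4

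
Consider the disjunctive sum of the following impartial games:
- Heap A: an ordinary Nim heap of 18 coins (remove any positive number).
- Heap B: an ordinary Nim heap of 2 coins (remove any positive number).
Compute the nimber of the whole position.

16

Heap A is a plain Nim heap of size 18, so its Grundy value is 18.
Heap B is a plain Nim heap of size 2, so its Grundy value is 2.
By the Sprague-Grundy theorem, the Grundy value of a sum of independent games is the XOR of the component values.
Combined value = 18 XOR 2 = 16.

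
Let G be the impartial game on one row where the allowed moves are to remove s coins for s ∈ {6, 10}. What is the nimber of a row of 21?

Grundy values for subtraction set {6, 10}:
k:     0  1  2  3  4  5  6  7  8  9 10 11 12 13 14 15 16 17 18 19 20 21
g(k):  0  0  0  0  0  0  1  1  1  1  1  1  2  2  2  2  0  0  0  0  0  0
So g(21) = 0.

0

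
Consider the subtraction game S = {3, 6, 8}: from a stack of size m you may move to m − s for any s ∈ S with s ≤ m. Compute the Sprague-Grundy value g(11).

Build the Grundy sequence with g(k) = mex{g(k−s) : s ∈ {3, 6, 8}, s ≤ k}:
k:     0  1  2  3  4  5  6  7  8  9 10 11
g(k):  0  0  0  1  1  1  2  2  2  3  3  0
So g(11) = 0.

0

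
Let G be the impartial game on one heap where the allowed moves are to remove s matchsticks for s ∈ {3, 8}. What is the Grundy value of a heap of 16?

1

Grundy values for subtraction set {3, 8}:
k:     0  1  2  3  4  5  6  7  8  9 10 11 12 13 14 15 16
g(k):  0  0  0  1  1  1  0  0  2  1  1  0  0  0  1  1  1
So g(16) = 1.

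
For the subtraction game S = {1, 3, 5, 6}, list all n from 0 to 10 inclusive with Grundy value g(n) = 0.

0, 2, 4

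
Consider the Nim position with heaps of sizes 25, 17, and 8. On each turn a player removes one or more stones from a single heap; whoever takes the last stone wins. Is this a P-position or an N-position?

Compute the nim-sum pairwise:
25 ^ 17 = 8
8 ^ 8 = 0
The nim-sum is 0, so this is a P-position: the player to move is in a losing position under optimal play.

P-position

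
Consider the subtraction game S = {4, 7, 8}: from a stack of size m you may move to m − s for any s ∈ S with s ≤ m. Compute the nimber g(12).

0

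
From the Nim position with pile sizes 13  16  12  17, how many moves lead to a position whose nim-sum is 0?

0

Compute the nim-sum pairwise:
13 ^ 16 = 29
29 ^ 12 = 17
17 ^ 17 = 0
The nim-sum is already 0, so every move leaves a nonzero nim-sum — there are no winning moves.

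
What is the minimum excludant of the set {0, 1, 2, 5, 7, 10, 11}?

The values 0, 1, 2 are all present; 3 is the first non-negative integer missing from the set.

3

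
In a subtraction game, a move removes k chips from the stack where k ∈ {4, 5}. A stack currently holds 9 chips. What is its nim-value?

0

Build the Grundy sequence with g(k) = mex{g(k−s) : s ∈ {4, 5}, s ≤ k}:
k:     0  1  2  3  4  5  6  7  8  9
g(k):  0  0  0  0  1  1  1  1  2  0
So g(9) = 0.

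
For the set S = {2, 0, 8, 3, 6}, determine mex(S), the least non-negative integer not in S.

1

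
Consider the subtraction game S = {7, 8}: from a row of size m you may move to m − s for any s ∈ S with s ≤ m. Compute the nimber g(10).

Grundy values for subtraction set {7, 8}:
k:     0  1  2  3  4  5  6  7  8  9 10
g(k):  0  0  0  0  0  0  0  1  1  1  1
So g(10) = 1.

1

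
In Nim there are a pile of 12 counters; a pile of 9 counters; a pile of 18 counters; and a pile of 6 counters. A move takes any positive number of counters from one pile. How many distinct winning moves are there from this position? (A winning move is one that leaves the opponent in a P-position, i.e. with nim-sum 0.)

Nim-sum: 12 ⊕ 9 ⊕ 18 ⊕ 6 = 17.
The overall nim-sum is X = 17. A pile of size p has a winning move iff p XOR X < p (reduce it to p XOR X).
  12: 12 XOR 17 = 29 ≥ 12 — no move.
  9: 9 XOR 17 = 24 ≥ 9 — no move.
  18: 18 XOR 17 = 3 < 18 — winning move (to 3).
  6: 6 XOR 17 = 23 ≥ 6 — no move.
That gives 1 winning move.

1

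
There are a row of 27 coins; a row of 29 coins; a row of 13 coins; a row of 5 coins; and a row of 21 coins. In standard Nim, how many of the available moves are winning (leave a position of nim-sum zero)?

Nim-sum: 27 ⊕ 29 ⊕ 13 ⊕ 5 ⊕ 21 = 27.
The overall nim-sum is X = 27. A row of size p has a winning move iff p XOR X < p (reduce it to p XOR X).
  27: 27 XOR 27 = 0 < 27 — winning move (to 0).
  29: 29 XOR 27 = 6 < 29 — winning move (to 6).
  13: 13 XOR 27 = 22 ≥ 13 — no move.
  5: 5 XOR 27 = 30 ≥ 5 — no move.
  21: 21 XOR 27 = 14 < 21 — winning move (to 14).
That gives 3 winning moves.

3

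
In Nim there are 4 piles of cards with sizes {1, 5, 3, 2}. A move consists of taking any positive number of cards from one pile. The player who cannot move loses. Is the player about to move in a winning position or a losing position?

Winning position

Compute the nim-sum pairwise:
1 ^ 5 = 4
4 ^ 3 = 7
7 ^ 2 = 5
The nim-sum is 5 ≠ 0, so this is an N-position: the player to move can win.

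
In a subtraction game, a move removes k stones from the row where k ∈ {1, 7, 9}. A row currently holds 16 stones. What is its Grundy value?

Grundy values for subtraction set {1, 7, 9}:
k:     0  1  2  3  4  5  6  7  8  9 10 11 12 13 14 15 16
g(k):  0  1  0  1  0  1  0  1  0  1  0  1  0  1  0  1  0
So g(16) = 0.

0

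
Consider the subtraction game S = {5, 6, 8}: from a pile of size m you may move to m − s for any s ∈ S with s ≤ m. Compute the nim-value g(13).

0

Compute g(0), g(1), … for moves {5, 6, 8}:
g(0) = mex{} = 0
g(1) = mex{} = 0
g(2) = mex{} = 0
g(3) = mex{} = 0
g(4) = mex{} = 0
g(5) = mex{0} = 1
g(6) = mex{0} = 1
g(7) = mex{0} = 1
g(8) = mex{0} = 1
g(9) = mex{0} = 1
g(10) = mex{0,1} = 2
g(11) = mex{0,1} = 2
g(12) = mex{0,1} = 2
g(13) = mex{1} = 0
So g(13) = 0.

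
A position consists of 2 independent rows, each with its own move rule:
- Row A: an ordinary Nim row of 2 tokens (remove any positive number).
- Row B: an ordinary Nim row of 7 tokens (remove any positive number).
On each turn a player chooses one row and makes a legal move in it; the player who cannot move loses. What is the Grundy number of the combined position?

5

Row A is a plain Nim row of size 2, so its Grundy value is 2.
Row B is a plain Nim row of size 7, so its Grundy value is 7.
The value of a disjunctive sum is the nim-sum of the parts.
Combined value = 2 ⊕ 7 = 5.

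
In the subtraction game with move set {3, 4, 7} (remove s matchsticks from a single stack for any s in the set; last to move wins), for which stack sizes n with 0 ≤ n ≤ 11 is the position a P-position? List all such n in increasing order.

0, 1, 2, 10, 11

Compute g(0), g(1), … for moves {3, 4, 7}:
k:     0  1  2  3  4  5  6  7  8  9 10 11
g(k):  0  0  0  1  1  1  2  2  2  3  0  0
The P-positions (g = 0) in 0..11 are 0, 1, 2, 10, 11.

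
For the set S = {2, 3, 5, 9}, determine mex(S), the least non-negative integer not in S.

0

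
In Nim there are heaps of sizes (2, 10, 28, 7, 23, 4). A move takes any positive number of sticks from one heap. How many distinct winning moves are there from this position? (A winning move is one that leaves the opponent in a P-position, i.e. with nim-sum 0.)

Write each in binary and XOR column by column:
  00010  (2)
  01010  (10)
  11100  (28)
  00111  (7)
  10111  (23)
  00100  (4)
  -----
  00000  (0)
The nim-sum is already 0, so every move leaves a nonzero nim-sum — there are no winning moves.

0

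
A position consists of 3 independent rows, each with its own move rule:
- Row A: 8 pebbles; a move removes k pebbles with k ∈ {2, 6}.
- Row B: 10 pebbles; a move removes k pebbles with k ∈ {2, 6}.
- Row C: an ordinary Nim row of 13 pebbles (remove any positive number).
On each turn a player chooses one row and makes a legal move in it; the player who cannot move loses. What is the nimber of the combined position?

Build the Grundy sequence for row A with g(k) = mex{g(k−s) : s ∈ {2, 6}, s ≤ k}:
g(0) = mex{} = 0
g(1) = mex{} = 0
g(2) = mex{0} = 1
g(3) = mex{0} = 1
g(4) = mex{1} = 0
g(5) = mex{1} = 0
g(6) = mex{0} = 1
g(7) = mex{0} = 1
g(8) = mex{1} = 0
So g(8) = 0.
Grundy values for row B (subtraction set {2, 6}):
g(0) = mex{} = 0
g(1) = mex{} = 0
g(2) = mex{0} = 1
g(3) = mex{0} = 1
g(4) = mex{1} = 0
g(5) = mex{1} = 0
g(6) = mex{0} = 1
g(7) = mex{0} = 1
g(8) = mex{1} = 0
g(9) = mex{1} = 0
g(10) = mex{0} = 1
So g(10) = 1.
Row C is a plain Nim row of size 13, so its Grundy value is 13.
The value of a disjunctive sum is the nim-sum of the parts.
Combined value = 0 XOR 1 XOR 13 = 12.

12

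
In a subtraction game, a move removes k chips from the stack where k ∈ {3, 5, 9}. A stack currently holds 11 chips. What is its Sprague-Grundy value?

1

Build the Grundy sequence with g(k) = mex{g(k−s) : s ∈ {3, 5, 9}, s ≤ k}:
k:     0  1  2  3  4  5  6  7  8  9 10 11
g(k):  0  0  0  1  1  1  2  2  0  3  3  1
So g(11) = 1.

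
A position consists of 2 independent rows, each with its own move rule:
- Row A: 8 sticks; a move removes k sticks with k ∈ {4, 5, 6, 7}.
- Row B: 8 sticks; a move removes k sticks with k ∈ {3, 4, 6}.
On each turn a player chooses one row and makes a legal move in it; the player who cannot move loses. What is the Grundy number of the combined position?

0

Build the Grundy sequence for row A with g(k) = mex{g(k−s) : s ∈ {4, 5, 6, 7}, s ≤ k}:
k:     0  1  2  3  4  5  6  7  8
g(k):  0  0  0  0  1  1  1  1  2
So g(8) = 2.
For row B, compute g(0), g(1), … with moves {3, 4, 6}:
k:     0  1  2  3  4  5  6  7  8
g(k):  0  0  0  1  1  1  2  2  2
So g(8) = 2.
By the Sprague-Grundy theorem, the Grundy value of a sum of independent games is the XOR of the component values.
Combined value = 2 XOR 2 = 0.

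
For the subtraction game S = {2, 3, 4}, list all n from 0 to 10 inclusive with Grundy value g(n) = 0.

0, 1, 6, 7

Grundy values for subtraction set {2, 3, 4}:
k:     0  1  2  3  4  5  6  7  8  9 10
g(k):  0  0  1  1  2  2  0  0  1  1  2
The P-positions (g = 0) in 0..10 are 0, 1, 6, 7.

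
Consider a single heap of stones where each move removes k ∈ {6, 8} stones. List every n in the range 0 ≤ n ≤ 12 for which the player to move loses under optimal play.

0, 1, 2, 3, 4, 5

Build the Grundy sequence with g(k) = mex{g(k−s) : s ∈ {6, 8}, s ≤ k}:
k:     0  1  2  3  4  5  6  7  8  9 10 11 12
g(k):  0  0  0  0  0  0  1  1  1  1  1  1  2
The P-positions (g = 0) in 0..12 are 0, 1, 2, 3, 4, 5.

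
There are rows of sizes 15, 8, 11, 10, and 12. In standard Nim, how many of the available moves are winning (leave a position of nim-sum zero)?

Nim-sum: 15 XOR 8 XOR 11 XOR 10 XOR 12 = 10.
The overall nim-sum is X = 10. A row of size p has a winning move iff p XOR X < p (reduce it to p XOR X).
  15: 15 XOR 10 = 5 < 15 — winning move (to 5).
  8: 8 XOR 10 = 2 < 8 — winning move (to 2).
  11: 11 XOR 10 = 1 < 11 — winning move (to 1).
  10: 10 XOR 10 = 0 < 10 — winning move (to 0).
  12: 12 XOR 10 = 6 < 12 — winning move (to 6).
That gives 5 winning moves.

5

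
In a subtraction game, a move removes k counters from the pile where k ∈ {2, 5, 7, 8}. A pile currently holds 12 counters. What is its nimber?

Compute g(0), g(1), … for moves {2, 5, 7, 8}:
k:     0  1  2  3  4  5  6  7  8  9 10 11 12
g(k):  0  0  1  1  0  2  1  3  2  2  0  3  1
So g(12) = 1.

1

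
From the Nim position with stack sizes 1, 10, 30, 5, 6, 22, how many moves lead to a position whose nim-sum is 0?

0

In binary:
  00001  (1)
  01010  (10)
  11110  (30)
  00101  (5)
  00110  (6)
  10110  (22)
  -----
  00000  (0)
The nim-sum is already 0, so every move leaves a nonzero nim-sum — there are no winning moves.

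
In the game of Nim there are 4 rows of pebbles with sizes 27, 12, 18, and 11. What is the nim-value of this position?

14

In binary:
  11011  (27)
  01100  (12)
  10010  (18)
  01011  (11)
  -----
  01110  (14)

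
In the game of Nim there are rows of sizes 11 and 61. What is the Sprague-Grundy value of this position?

54

Compute the nim-sum pairwise:
11 ^ 61 = 54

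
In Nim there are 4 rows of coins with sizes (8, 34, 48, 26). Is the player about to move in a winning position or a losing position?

Nim-sum: 8 ^ 34 ^ 48 ^ 26 = 0.
The nim-sum is 0, so this is a P-position: the player to move is in a losing position under optimal play.

Losing position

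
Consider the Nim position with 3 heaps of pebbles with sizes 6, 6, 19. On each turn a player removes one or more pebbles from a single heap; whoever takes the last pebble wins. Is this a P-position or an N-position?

Bitwise XOR of the heap sizes:
  00110  (6)
  00110  (6)
  10011  (19)
  -----
  10011  (19)
The nim-sum is 19 ≠ 0, so this is an N-position: the player to move can win.

N-position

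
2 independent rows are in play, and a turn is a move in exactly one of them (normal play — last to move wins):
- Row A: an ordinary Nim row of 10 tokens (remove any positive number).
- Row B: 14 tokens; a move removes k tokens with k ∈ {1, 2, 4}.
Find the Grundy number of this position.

8

Row A is a plain Nim row of size 10, so its Grundy value is 10.
For row B, compute g(0), g(1), … with moves {1, 2, 4}:
g(0) = mex{} = 0
g(1) = mex{0} = 1
g(2) = mex{0,1} = 2
g(3) = mex{1,2} = 0
g(4) = mex{0,2} = 1
g(5) = mex{0,1} = 2
g(6) = mex{1,2} = 0
g(7) = mex{0,2} = 1
g(8) = mex{0,1} = 2
g(9) = mex{1,2} = 0
g(10) = mex{0,2} = 1
g(11) = mex{0,1} = 2
g(12) = mex{1,2} = 0
g(13) = mex{0,2} = 1
g(14) = mex{0,1} = 2
So g(14) = 2.
The value of a disjunctive sum is the nim-sum of the parts.
Combined value = 10 XOR 2 = 8.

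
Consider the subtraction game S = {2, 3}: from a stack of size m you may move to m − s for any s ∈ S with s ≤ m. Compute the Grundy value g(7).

1

Build the Grundy sequence with g(k) = mex{g(k−s) : s ∈ {2, 3}, s ≤ k}:
k:     0  1  2  3  4  5  6  7
g(k):  0  0  1  1  2  0  0  1
So g(7) = 1.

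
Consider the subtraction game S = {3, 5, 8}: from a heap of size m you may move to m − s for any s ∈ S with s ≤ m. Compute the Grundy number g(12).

0

Grundy values for subtraction set {3, 5, 8}:
g(0) = mex{} = 0
g(1) = mex{} = 0
g(2) = mex{} = 0
g(3) = mex{0} = 1
g(4) = mex{0} = 1
g(5) = mex{0} = 1
g(6) = mex{0,1} = 2
g(7) = mex{0,1} = 2
g(8) = mex{0,1} = 2
g(9) = mex{0,1,2} = 3
g(10) = mex{0,1,2} = 3
g(11) = mex{1,2} = 0
g(12) = mex{1,2,3} = 0
So g(12) = 0.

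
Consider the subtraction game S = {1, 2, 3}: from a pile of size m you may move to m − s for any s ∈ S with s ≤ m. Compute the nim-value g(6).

2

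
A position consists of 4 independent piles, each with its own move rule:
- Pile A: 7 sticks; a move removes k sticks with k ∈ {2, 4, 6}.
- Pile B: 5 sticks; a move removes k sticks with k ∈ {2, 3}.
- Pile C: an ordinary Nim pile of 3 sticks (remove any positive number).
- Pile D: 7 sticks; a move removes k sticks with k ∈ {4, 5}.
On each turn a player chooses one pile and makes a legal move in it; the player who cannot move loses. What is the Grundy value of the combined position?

1

Build the Grundy sequence for pile A with g(k) = mex{g(k−s) : s ∈ {2, 4, 6}, s ≤ k}:
g(0) = mex{} = 0
g(1) = mex{} = 0
g(2) = mex{0} = 1
g(3) = mex{0} = 1
g(4) = mex{0,1} = 2
g(5) = mex{0,1} = 2
g(6) = mex{0,1,2} = 3
g(7) = mex{0,1,2} = 3
So g(7) = 3.
Grundy values for pile B (subtraction set {2, 3}):
k:     0  1  2  3  4  5
g(k):  0  0  1  1  2  0
So g(5) = 0.
Pile C is a plain Nim pile of size 3, so its Grundy value is 3.
For pile D, compute g(0), g(1), … with moves {4, 5}:
k:     0  1  2  3  4  5  6  7
g(k):  0  0  0  0  1  1  1  1
So g(7) = 1.
The value of a disjunctive sum is the nim-sum of the parts.
Combined value = 3 XOR 0 XOR 3 XOR 1 = 1.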